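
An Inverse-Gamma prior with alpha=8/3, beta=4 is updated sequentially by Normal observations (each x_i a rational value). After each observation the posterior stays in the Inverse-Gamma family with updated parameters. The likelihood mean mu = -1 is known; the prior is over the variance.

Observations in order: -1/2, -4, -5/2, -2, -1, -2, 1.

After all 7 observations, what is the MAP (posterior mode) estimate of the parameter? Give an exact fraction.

153/86

obs 1: x=-1/2 → posterior Inverse-Gamma(19/6, 33/8)
obs 2: x=-4 → posterior Inverse-Gamma(11/3, 69/8)
obs 3: x=-5/2 → posterior Inverse-Gamma(25/6, 39/4)
obs 4: x=-2 → posterior Inverse-Gamma(14/3, 41/4)
obs 5: x=-1 → posterior Inverse-Gamma(31/6, 41/4)
obs 6: x=-2 → posterior Inverse-Gamma(17/3, 43/4)
obs 7: x=1 → posterior Inverse-Gamma(37/6, 51/4)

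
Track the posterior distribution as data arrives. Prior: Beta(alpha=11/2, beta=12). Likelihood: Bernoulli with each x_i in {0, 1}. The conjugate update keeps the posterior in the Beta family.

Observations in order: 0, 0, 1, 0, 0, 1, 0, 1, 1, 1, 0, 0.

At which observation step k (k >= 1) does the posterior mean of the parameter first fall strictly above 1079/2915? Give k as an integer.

k = 10

obs 1: x=0 → posterior Beta(11/2, 13)
obs 2: x=0 → posterior Beta(11/2, 14)
obs 3: x=1 → posterior Beta(13/2, 14)
obs 4: x=0 → posterior Beta(13/2, 15)
obs 5: x=0 → posterior Beta(13/2, 16)
obs 6: x=1 → posterior Beta(15/2, 16)
obs 7: x=0 → posterior Beta(15/2, 17)
obs 8: x=1 → posterior Beta(17/2, 17)
obs 9: x=1 → posterior Beta(19/2, 17)
obs 10: x=1 → posterior Beta(21/2, 17)
obs 11: x=0 → posterior Beta(21/2, 18)
obs 12: x=0 → posterior Beta(21/2, 19)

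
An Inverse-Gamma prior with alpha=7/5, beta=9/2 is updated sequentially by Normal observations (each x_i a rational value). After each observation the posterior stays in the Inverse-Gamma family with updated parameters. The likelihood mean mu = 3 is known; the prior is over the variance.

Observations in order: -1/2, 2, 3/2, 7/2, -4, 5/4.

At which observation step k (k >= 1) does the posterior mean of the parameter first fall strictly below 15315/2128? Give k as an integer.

k = 3

obs 1: x=-1/2 → posterior Inverse-Gamma(19/10, 85/8)
obs 2: x=2 → posterior Inverse-Gamma(12/5, 89/8)
obs 3: x=3/2 → posterior Inverse-Gamma(29/10, 49/4)
obs 4: x=7/2 → posterior Inverse-Gamma(17/5, 99/8)
obs 5: x=-4 → posterior Inverse-Gamma(39/10, 295/8)
obs 6: x=5/4 → posterior Inverse-Gamma(22/5, 1229/32)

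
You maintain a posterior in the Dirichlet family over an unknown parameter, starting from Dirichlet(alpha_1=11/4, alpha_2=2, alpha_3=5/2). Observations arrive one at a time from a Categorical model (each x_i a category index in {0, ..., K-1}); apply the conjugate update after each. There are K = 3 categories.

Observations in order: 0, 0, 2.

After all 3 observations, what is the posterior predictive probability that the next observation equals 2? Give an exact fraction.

14/41

obs 1: x=0 → posterior Dirichlet(15/4, 2, 5/2)
obs 2: x=0 → posterior Dirichlet(19/4, 2, 5/2)
obs 3: x=2 → posterior Dirichlet(19/4, 2, 7/2)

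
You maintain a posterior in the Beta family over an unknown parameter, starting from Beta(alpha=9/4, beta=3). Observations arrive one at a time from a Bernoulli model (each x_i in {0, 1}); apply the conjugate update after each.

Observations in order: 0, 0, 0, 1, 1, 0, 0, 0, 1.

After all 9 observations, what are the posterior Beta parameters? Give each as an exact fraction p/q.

alpha=21/4, beta=9

obs 1: x=0 → posterior Beta(9/4, 4)
obs 2: x=0 → posterior Beta(9/4, 5)
obs 3: x=0 → posterior Beta(9/4, 6)
obs 4: x=1 → posterior Beta(13/4, 6)
obs 5: x=1 → posterior Beta(17/4, 6)
obs 6: x=0 → posterior Beta(17/4, 7)
obs 7: x=0 → posterior Beta(17/4, 8)
obs 8: x=0 → posterior Beta(17/4, 9)
obs 9: x=1 → posterior Beta(21/4, 9)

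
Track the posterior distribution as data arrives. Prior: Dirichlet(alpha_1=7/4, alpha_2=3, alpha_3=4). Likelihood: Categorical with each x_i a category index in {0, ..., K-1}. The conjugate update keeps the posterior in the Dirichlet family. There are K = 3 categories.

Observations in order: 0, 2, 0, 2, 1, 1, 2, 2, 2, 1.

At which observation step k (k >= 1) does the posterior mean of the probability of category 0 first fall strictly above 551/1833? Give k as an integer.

k = 3

obs 1: x=0 → posterior Dirichlet(11/4, 3, 4)
obs 2: x=2 → posterior Dirichlet(11/4, 3, 5)
obs 3: x=0 → posterior Dirichlet(15/4, 3, 5)
obs 4: x=2 → posterior Dirichlet(15/4, 3, 6)
obs 5: x=1 → posterior Dirichlet(15/4, 4, 6)
obs 6: x=1 → posterior Dirichlet(15/4, 5, 6)
obs 7: x=2 → posterior Dirichlet(15/4, 5, 7)
obs 8: x=2 → posterior Dirichlet(15/4, 5, 8)
obs 9: x=2 → posterior Dirichlet(15/4, 5, 9)
obs 10: x=1 → posterior Dirichlet(15/4, 6, 9)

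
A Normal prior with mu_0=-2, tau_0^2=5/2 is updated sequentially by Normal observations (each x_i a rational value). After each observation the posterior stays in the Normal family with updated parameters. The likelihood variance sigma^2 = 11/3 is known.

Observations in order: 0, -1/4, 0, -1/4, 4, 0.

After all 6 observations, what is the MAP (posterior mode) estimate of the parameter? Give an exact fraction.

17/224

obs 1: x=0 → posterior Normal(-44/37, 55/37)
obs 2: x=-1/4 → posterior Normal(-191/208, 55/52)
obs 3: x=0 → posterior Normal(-191/268, 55/67)
obs 4: x=-1/4 → posterior Normal(-103/164, 55/82)
obs 5: x=4 → posterior Normal(17/194, 55/97)
obs 6: x=0 → posterior Normal(17/224, 55/112)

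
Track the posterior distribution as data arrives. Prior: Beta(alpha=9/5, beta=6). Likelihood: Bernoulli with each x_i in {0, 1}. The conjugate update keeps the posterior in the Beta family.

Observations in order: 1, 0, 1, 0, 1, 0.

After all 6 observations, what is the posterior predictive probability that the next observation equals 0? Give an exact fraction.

15/23

obs 1: x=1 → posterior Beta(14/5, 6)
obs 2: x=0 → posterior Beta(14/5, 7)
obs 3: x=1 → posterior Beta(19/5, 7)
obs 4: x=0 → posterior Beta(19/5, 8)
obs 5: x=1 → posterior Beta(24/5, 8)
obs 6: x=0 → posterior Beta(24/5, 9)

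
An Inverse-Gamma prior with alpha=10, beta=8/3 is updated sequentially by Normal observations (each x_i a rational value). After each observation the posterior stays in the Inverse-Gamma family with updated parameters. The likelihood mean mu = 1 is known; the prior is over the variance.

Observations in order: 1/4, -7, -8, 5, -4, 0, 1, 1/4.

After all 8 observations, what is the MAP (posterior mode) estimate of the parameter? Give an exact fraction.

4643/720

obs 1: x=1/4 → posterior Inverse-Gamma(21/2, 283/96)
obs 2: x=-7 → posterior Inverse-Gamma(11, 3355/96)
obs 3: x=-8 → posterior Inverse-Gamma(23/2, 7243/96)
obs 4: x=5 → posterior Inverse-Gamma(12, 8011/96)
obs 5: x=-4 → posterior Inverse-Gamma(25/2, 9211/96)
obs 6: x=0 → posterior Inverse-Gamma(13, 9259/96)
obs 7: x=1 → posterior Inverse-Gamma(27/2, 9259/96)
obs 8: x=1/4 → posterior Inverse-Gamma(14, 4643/48)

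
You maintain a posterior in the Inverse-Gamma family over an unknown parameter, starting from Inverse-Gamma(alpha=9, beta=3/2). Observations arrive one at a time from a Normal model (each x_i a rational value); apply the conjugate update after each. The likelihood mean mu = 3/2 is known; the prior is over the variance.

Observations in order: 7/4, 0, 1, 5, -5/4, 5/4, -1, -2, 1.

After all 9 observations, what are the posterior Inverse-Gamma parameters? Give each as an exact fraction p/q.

alpha=27/2, beta=707/32

obs 1: x=7/4 → posterior Inverse-Gamma(19/2, 49/32)
obs 2: x=0 → posterior Inverse-Gamma(10, 85/32)
obs 3: x=1 → posterior Inverse-Gamma(21/2, 89/32)
obs 4: x=5 → posterior Inverse-Gamma(11, 285/32)
obs 5: x=-5/4 → posterior Inverse-Gamma(23/2, 203/16)
obs 6: x=5/4 → posterior Inverse-Gamma(12, 407/32)
obs 7: x=-1 → posterior Inverse-Gamma(25/2, 507/32)
obs 8: x=-2 → posterior Inverse-Gamma(13, 703/32)
obs 9: x=1 → posterior Inverse-Gamma(27/2, 707/32)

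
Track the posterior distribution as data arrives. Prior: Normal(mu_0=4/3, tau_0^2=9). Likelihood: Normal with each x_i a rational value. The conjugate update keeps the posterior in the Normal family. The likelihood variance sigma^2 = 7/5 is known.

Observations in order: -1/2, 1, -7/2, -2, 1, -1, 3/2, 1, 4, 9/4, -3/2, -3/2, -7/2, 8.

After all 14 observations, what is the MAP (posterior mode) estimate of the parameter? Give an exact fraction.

421/1092

obs 1: x=-1/2 → posterior Normal(-79/312, 63/52)
obs 2: x=1 → posterior Normal(191/582, 63/97)
obs 3: x=-7/2 → posterior Normal(-377/426, 63/142)
obs 4: x=-2 → posterior Normal(-647/561, 63/187)
obs 5: x=1 → posterior Normal(-64/87, 63/232)
obs 6: x=-1 → posterior Normal(-647/831, 63/277)
obs 7: x=3/2 → posterior Normal(-127/276, 9/46)
obs 8: x=1 → posterior Normal(-619/2202, 63/367)
obs 9: x=4 → posterior Normal(461/2472, 63/412)
obs 10: x=9/4 → posterior Normal(2137/5484, 63/457)
obs 11: x=-3/2 → posterior Normal(1327/6024, 63/502)
obs 12: x=-3/2 → posterior Normal(517/6564, 63/547)
obs 13: x=-7/2 → posterior Normal(-1373/7104, 63/592)
obs 14: x=8 → posterior Normal(421/1092, 9/91)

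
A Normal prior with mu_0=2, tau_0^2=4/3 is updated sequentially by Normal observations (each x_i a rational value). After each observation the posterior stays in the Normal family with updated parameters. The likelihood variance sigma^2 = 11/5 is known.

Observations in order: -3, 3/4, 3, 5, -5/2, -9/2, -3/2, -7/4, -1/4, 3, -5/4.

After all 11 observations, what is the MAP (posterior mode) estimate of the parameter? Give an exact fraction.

obs 1: x=-3 → posterior Normal(6/53, 44/53)
obs 2: x=3/4 → posterior Normal(21/73, 44/73)
obs 3: x=3 → posterior Normal(27/31, 44/93)
obs 4: x=5 → posterior Normal(181/113, 44/113)
obs 5: x=-5/2 → posterior Normal(131/133, 44/133)
obs 6: x=-9/2 → posterior Normal(41/153, 44/153)
obs 7: x=-3/2 → posterior Normal(11/173, 44/173)
obs 8: x=-7/4 → posterior Normal(-24/193, 44/193)
obs 9: x=-1/4 → posterior Normal(-29/213, 44/213)
obs 10: x=3 → posterior Normal(31/233, 44/233)
obs 11: x=-5/4 → posterior Normal(6/253, 4/23)

6/253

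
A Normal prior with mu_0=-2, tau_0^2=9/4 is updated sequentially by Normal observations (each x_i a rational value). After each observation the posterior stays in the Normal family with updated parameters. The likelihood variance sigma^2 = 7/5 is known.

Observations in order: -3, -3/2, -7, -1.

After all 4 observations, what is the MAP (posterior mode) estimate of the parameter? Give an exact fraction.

-1237/416

obs 1: x=-3 → posterior Normal(-191/73, 63/73)
obs 2: x=-3/2 → posterior Normal(-517/236, 63/118)
obs 3: x=-7 → posterior Normal(-1147/326, 63/163)
obs 4: x=-1 → posterior Normal(-1237/416, 63/208)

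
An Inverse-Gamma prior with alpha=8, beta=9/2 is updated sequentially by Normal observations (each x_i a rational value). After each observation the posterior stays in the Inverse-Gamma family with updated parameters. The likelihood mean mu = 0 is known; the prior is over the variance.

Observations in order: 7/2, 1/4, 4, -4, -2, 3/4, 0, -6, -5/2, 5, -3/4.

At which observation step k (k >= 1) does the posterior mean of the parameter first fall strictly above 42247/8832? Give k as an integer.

obs 1: x=7/2 → posterior Inverse-Gamma(17/2, 85/8)
obs 2: x=1/4 → posterior Inverse-Gamma(9, 341/32)
obs 3: x=4 → posterior Inverse-Gamma(19/2, 597/32)
obs 4: x=-4 → posterior Inverse-Gamma(10, 853/32)
obs 5: x=-2 → posterior Inverse-Gamma(21/2, 917/32)
obs 6: x=3/4 → posterior Inverse-Gamma(11, 463/16)
obs 7: x=0 → posterior Inverse-Gamma(23/2, 463/16)
obs 8: x=-6 → posterior Inverse-Gamma(12, 751/16)
obs 9: x=-5/2 → posterior Inverse-Gamma(25/2, 801/16)
obs 10: x=5 → posterior Inverse-Gamma(13, 1001/16)
obs 11: x=-3/4 → posterior Inverse-Gamma(27/2, 2011/32)

k = 10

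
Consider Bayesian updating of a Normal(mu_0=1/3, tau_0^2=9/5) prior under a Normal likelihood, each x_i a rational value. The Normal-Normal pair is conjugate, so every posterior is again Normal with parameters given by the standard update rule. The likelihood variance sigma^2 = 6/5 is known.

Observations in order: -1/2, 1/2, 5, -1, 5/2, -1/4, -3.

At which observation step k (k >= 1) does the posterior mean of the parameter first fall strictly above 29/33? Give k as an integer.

k = 3

obs 1: x=-1/2 → posterior Normal(-1/6, 18/25)
obs 2: x=1/2 → posterior Normal(1/12, 9/20)
obs 3: x=5 → posterior Normal(47/33, 18/55)
obs 4: x=-1 → posterior Normal(19/21, 9/35)
obs 5: x=5/2 → posterior Normal(121/102, 18/85)
obs 6: x=-1/4 → posterior Normal(233/240, 9/50)
obs 7: x=-3 → posterior Normal(125/276, 18/115)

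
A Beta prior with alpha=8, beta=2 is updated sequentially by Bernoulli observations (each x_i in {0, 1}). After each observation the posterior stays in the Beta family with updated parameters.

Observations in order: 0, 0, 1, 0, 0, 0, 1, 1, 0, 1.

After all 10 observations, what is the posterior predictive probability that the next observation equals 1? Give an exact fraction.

3/5

obs 1: x=0 → posterior Beta(8, 3)
obs 2: x=0 → posterior Beta(8, 4)
obs 3: x=1 → posterior Beta(9, 4)
obs 4: x=0 → posterior Beta(9, 5)
obs 5: x=0 → posterior Beta(9, 6)
obs 6: x=0 → posterior Beta(9, 7)
obs 7: x=1 → posterior Beta(10, 7)
obs 8: x=1 → posterior Beta(11, 7)
obs 9: x=0 → posterior Beta(11, 8)
obs 10: x=1 → posterior Beta(12, 8)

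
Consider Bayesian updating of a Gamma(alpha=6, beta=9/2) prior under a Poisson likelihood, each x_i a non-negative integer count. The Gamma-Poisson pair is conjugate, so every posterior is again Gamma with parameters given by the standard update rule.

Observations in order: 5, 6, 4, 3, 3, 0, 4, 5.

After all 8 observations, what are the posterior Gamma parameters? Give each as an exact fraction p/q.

obs 1: x=5 → posterior Gamma(11, 11/2)
obs 2: x=6 → posterior Gamma(17, 13/2)
obs 3: x=4 → posterior Gamma(21, 15/2)
obs 4: x=3 → posterior Gamma(24, 17/2)
obs 5: x=3 → posterior Gamma(27, 19/2)
obs 6: x=0 → posterior Gamma(27, 21/2)
obs 7: x=4 → posterior Gamma(31, 23/2)
obs 8: x=5 → posterior Gamma(36, 25/2)

alpha=36, beta=25/2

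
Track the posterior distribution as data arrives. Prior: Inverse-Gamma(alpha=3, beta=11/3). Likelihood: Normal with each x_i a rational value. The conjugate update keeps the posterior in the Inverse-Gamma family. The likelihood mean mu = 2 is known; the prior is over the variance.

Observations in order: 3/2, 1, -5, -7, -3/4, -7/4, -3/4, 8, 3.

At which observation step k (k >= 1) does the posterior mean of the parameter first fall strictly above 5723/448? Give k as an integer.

k = 4

obs 1: x=3/2 → posterior Inverse-Gamma(7/2, 91/24)
obs 2: x=1 → posterior Inverse-Gamma(4, 103/24)
obs 3: x=-5 → posterior Inverse-Gamma(9/2, 691/24)
obs 4: x=-7 → posterior Inverse-Gamma(5, 1663/24)
obs 5: x=-3/4 → posterior Inverse-Gamma(11/2, 7015/96)
obs 6: x=-7/4 → posterior Inverse-Gamma(6, 3845/48)
obs 7: x=-3/4 → posterior Inverse-Gamma(13/2, 8053/96)
obs 8: x=8 → posterior Inverse-Gamma(7, 9781/96)
obs 9: x=3 → posterior Inverse-Gamma(15/2, 9829/96)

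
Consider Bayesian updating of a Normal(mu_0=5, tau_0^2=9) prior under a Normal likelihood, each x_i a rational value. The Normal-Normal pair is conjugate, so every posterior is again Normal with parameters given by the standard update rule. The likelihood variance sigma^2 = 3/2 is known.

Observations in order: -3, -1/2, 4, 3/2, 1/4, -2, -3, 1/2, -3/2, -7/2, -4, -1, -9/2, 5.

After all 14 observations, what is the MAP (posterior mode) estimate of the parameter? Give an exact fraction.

obs 1: x=-3 → posterior Normal(-13/7, 9/7)
obs 2: x=-1/2 → posterior Normal(-16/13, 9/13)
obs 3: x=4 → posterior Normal(8/19, 9/19)
obs 4: x=3/2 → posterior Normal(17/25, 9/25)
obs 5: x=1/4 → posterior Normal(37/62, 9/31)
obs 6: x=-2 → posterior Normal(13/74, 9/37)
obs 7: x=-3 → posterior Normal(-23/86, 9/43)
obs 8: x=1/2 → posterior Normal(-17/98, 9/49)
obs 9: x=-3/2 → posterior Normal(-7/22, 9/55)
obs 10: x=-7/2 → posterior Normal(-77/122, 9/61)
obs 11: x=-4 → posterior Normal(-125/134, 9/67)
obs 12: x=-1 → posterior Normal(-137/146, 9/73)
obs 13: x=-9/2 → posterior Normal(-191/158, 9/79)
obs 14: x=5 → posterior Normal(-131/170, 9/85)

-131/170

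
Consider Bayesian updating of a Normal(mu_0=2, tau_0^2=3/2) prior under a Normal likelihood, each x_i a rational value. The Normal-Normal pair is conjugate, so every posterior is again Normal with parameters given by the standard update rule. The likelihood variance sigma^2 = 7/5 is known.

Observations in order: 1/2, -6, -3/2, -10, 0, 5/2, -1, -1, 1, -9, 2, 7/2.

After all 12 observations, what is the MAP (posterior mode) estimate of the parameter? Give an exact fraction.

obs 1: x=1/2 → posterior Normal(71/58, 21/29)
obs 2: x=-6 → posterior Normal(-109/88, 21/44)
obs 3: x=-3/2 → posterior Normal(-77/59, 21/59)
obs 4: x=-10 → posterior Normal(-227/74, 21/74)
obs 5: x=0 → posterior Normal(-227/89, 21/89)
obs 6: x=5/2 → posterior Normal(-379/208, 21/104)
obs 7: x=-1 → posterior Normal(-409/238, 3/17)
obs 8: x=-1 → posterior Normal(-439/268, 21/134)
obs 9: x=1 → posterior Normal(-409/298, 21/149)
obs 10: x=-9 → posterior Normal(-679/328, 21/164)
obs 11: x=2 → posterior Normal(-619/358, 21/179)
obs 12: x=7/2 → posterior Normal(-257/194, 21/194)

-257/194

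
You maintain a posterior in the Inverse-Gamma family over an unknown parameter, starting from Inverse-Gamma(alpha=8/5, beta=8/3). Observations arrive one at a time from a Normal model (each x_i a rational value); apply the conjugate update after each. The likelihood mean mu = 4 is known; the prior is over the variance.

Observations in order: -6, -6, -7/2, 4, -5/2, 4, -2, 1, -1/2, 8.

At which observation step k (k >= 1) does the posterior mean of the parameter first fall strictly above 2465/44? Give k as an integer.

obs 1: x=-6 → posterior Inverse-Gamma(21/10, 158/3)
obs 2: x=-6 → posterior Inverse-Gamma(13/5, 308/3)
obs 3: x=-7/2 → posterior Inverse-Gamma(31/10, 3139/24)
obs 4: x=4 → posterior Inverse-Gamma(18/5, 3139/24)
obs 5: x=-5/2 → posterior Inverse-Gamma(41/10, 1823/12)
obs 6: x=4 → posterior Inverse-Gamma(23/5, 1823/12)
obs 7: x=-2 → posterior Inverse-Gamma(51/10, 2039/12)
obs 8: x=1 → posterior Inverse-Gamma(28/5, 2093/12)
obs 9: x=-1/2 → posterior Inverse-Gamma(61/10, 4429/24)
obs 10: x=8 → posterior Inverse-Gamma(33/5, 4621/24)

k = 2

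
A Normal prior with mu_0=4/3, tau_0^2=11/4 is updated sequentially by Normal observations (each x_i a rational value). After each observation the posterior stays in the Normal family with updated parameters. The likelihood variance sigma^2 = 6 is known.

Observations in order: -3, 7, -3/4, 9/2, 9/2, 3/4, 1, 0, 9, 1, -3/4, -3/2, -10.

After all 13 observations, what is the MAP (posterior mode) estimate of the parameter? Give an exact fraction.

obs 1: x=-3 → posterior Normal(-1/35, 66/35)
obs 2: x=7 → posterior Normal(38/23, 33/23)
obs 3: x=-3/4 → posterior Normal(271/228, 22/19)
obs 4: x=9/2 → posterior Normal(469/272, 33/34)
obs 5: x=9/2 → posterior Normal(667/316, 66/79)
obs 6: x=3/4 → posterior Normal(35/18, 11/15)
obs 7: x=1 → posterior Normal(186/101, 66/101)
obs 8: x=0 → posterior Normal(93/56, 33/56)
obs 9: x=9 → posterior Normal(95/41, 22/41)
obs 10: x=1 → posterior Normal(148/67, 33/67)
obs 11: x=-3/4 → posterior Normal(1151/580, 66/145)
obs 12: x=-3/2 → posterior Normal(1085/624, 11/26)
obs 13: x=-10 → posterior Normal(645/668, 66/167)

645/668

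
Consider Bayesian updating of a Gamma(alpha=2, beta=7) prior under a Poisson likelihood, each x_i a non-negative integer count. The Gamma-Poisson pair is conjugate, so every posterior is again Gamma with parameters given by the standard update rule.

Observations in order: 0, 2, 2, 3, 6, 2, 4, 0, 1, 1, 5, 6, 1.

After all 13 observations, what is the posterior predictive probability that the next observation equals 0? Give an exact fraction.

3435973836800000000000000000000000000000000000/18952884486433699020098042171468383867092598701

obs 1: x=0 → posterior Gamma(2, 8)
obs 2: x=2 → posterior Gamma(4, 9)
obs 3: x=2 → posterior Gamma(6, 10)
obs 4: x=3 → posterior Gamma(9, 11)
obs 5: x=6 → posterior Gamma(15, 12)
obs 6: x=2 → posterior Gamma(17, 13)
obs 7: x=4 → posterior Gamma(21, 14)
obs 8: x=0 → posterior Gamma(21, 15)
obs 9: x=1 → posterior Gamma(22, 16)
obs 10: x=1 → posterior Gamma(23, 17)
obs 11: x=5 → posterior Gamma(28, 18)
obs 12: x=6 → posterior Gamma(34, 19)
obs 13: x=1 → posterior Gamma(35, 20)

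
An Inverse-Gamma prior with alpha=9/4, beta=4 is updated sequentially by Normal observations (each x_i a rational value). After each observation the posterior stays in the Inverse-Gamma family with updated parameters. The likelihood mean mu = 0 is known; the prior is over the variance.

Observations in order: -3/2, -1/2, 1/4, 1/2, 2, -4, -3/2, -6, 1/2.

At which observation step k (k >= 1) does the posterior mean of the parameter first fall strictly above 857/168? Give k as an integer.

k = 8

obs 1: x=-3/2 → posterior Inverse-Gamma(11/4, 41/8)
obs 2: x=-1/2 → posterior Inverse-Gamma(13/4, 21/4)
obs 3: x=1/4 → posterior Inverse-Gamma(15/4, 169/32)
obs 4: x=1/2 → posterior Inverse-Gamma(17/4, 173/32)
obs 5: x=2 → posterior Inverse-Gamma(19/4, 237/32)
obs 6: x=-4 → posterior Inverse-Gamma(21/4, 493/32)
obs 7: x=-3/2 → posterior Inverse-Gamma(23/4, 529/32)
obs 8: x=-6 → posterior Inverse-Gamma(25/4, 1105/32)
obs 9: x=1/2 → posterior Inverse-Gamma(27/4, 1109/32)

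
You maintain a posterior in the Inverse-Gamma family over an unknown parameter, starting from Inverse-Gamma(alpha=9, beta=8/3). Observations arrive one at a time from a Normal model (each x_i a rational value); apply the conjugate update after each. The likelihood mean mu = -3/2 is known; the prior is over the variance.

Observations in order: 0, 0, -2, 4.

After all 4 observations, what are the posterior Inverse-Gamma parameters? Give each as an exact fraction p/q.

alpha=11, beta=121/6

obs 1: x=0 → posterior Inverse-Gamma(19/2, 91/24)
obs 2: x=0 → posterior Inverse-Gamma(10, 59/12)
obs 3: x=-2 → posterior Inverse-Gamma(21/2, 121/24)
obs 4: x=4 → posterior Inverse-Gamma(11, 121/6)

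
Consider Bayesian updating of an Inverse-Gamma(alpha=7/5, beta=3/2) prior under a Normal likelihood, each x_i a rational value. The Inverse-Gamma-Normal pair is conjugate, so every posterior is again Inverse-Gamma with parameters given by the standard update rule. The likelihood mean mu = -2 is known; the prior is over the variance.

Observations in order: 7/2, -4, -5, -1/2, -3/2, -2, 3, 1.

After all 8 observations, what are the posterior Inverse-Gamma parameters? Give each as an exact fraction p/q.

alpha=27/5, beta=331/8

obs 1: x=7/2 → posterior Inverse-Gamma(19/10, 133/8)
obs 2: x=-4 → posterior Inverse-Gamma(12/5, 149/8)
obs 3: x=-5 → posterior Inverse-Gamma(29/10, 185/8)
obs 4: x=-1/2 → posterior Inverse-Gamma(17/5, 97/4)
obs 5: x=-3/2 → posterior Inverse-Gamma(39/10, 195/8)
obs 6: x=-2 → posterior Inverse-Gamma(22/5, 195/8)
obs 7: x=3 → posterior Inverse-Gamma(49/10, 295/8)
obs 8: x=1 → posterior Inverse-Gamma(27/5, 331/8)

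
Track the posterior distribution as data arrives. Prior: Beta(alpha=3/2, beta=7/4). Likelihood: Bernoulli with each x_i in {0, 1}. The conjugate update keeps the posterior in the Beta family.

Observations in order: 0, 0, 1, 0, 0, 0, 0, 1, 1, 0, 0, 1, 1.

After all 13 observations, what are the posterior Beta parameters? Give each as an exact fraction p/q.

alpha=13/2, beta=39/4

obs 1: x=0 → posterior Beta(3/2, 11/4)
obs 2: x=0 → posterior Beta(3/2, 15/4)
obs 3: x=1 → posterior Beta(5/2, 15/4)
obs 4: x=0 → posterior Beta(5/2, 19/4)
obs 5: x=0 → posterior Beta(5/2, 23/4)
obs 6: x=0 → posterior Beta(5/2, 27/4)
obs 7: x=0 → posterior Beta(5/2, 31/4)
obs 8: x=1 → posterior Beta(7/2, 31/4)
obs 9: x=1 → posterior Beta(9/2, 31/4)
obs 10: x=0 → posterior Beta(9/2, 35/4)
obs 11: x=0 → posterior Beta(9/2, 39/4)
obs 12: x=1 → posterior Beta(11/2, 39/4)
obs 13: x=1 → posterior Beta(13/2, 39/4)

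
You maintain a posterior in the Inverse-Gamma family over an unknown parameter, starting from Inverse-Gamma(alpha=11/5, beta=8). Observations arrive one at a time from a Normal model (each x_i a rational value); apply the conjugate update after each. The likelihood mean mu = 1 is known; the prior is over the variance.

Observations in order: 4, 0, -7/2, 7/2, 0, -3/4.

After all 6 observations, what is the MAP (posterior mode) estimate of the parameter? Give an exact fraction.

4525/992

obs 1: x=4 → posterior Inverse-Gamma(27/10, 25/2)
obs 2: x=0 → posterior Inverse-Gamma(16/5, 13)
obs 3: x=-7/2 → posterior Inverse-Gamma(37/10, 185/8)
obs 4: x=7/2 → posterior Inverse-Gamma(21/5, 105/4)
obs 5: x=0 → posterior Inverse-Gamma(47/10, 107/4)
obs 6: x=-3/4 → posterior Inverse-Gamma(26/5, 905/32)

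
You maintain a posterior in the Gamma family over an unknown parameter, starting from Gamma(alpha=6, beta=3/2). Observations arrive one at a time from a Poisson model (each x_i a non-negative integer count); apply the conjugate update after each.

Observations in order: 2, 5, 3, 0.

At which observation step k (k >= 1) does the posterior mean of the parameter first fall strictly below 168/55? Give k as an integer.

k = 4

obs 1: x=2 → posterior Gamma(8, 5/2)
obs 2: x=5 → posterior Gamma(13, 7/2)
obs 3: x=3 → posterior Gamma(16, 9/2)
obs 4: x=0 → posterior Gamma(16, 11/2)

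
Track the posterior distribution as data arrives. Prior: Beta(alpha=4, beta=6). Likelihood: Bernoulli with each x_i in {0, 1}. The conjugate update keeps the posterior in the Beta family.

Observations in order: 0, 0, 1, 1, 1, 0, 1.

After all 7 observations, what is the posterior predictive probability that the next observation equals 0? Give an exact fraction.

obs 1: x=0 → posterior Beta(4, 7)
obs 2: x=0 → posterior Beta(4, 8)
obs 3: x=1 → posterior Beta(5, 8)
obs 4: x=1 → posterior Beta(6, 8)
obs 5: x=1 → posterior Beta(7, 8)
obs 6: x=0 → posterior Beta(7, 9)
obs 7: x=1 → posterior Beta(8, 9)

9/17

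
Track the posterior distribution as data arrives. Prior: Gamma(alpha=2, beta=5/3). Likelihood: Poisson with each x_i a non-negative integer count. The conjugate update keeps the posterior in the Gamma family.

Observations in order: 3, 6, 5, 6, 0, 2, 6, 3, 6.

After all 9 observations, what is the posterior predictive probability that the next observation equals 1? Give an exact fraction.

5875367224321933194950298900122375765471804696018336304070656/57905761067641178540192733082440108773880638182163238525390625

obs 1: x=3 → posterior Gamma(5, 8/3)
obs 2: x=6 → posterior Gamma(11, 11/3)
obs 3: x=5 → posterior Gamma(16, 14/3)
obs 4: x=6 → posterior Gamma(22, 17/3)
obs 5: x=0 → posterior Gamma(22, 20/3)
obs 6: x=2 → posterior Gamma(24, 23/3)
obs 7: x=6 → posterior Gamma(30, 26/3)
obs 8: x=3 → posterior Gamma(33, 29/3)
obs 9: x=6 → posterior Gamma(39, 32/3)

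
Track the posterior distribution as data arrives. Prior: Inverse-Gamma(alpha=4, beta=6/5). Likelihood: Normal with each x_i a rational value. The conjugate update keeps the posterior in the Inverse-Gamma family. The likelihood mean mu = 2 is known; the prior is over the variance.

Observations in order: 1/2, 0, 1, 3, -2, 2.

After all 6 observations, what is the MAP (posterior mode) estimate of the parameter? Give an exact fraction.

533/320

obs 1: x=1/2 → posterior Inverse-Gamma(9/2, 93/40)
obs 2: x=0 → posterior Inverse-Gamma(5, 173/40)
obs 3: x=1 → posterior Inverse-Gamma(11/2, 193/40)
obs 4: x=3 → posterior Inverse-Gamma(6, 213/40)
obs 5: x=-2 → posterior Inverse-Gamma(13/2, 533/40)
obs 6: x=2 → posterior Inverse-Gamma(7, 533/40)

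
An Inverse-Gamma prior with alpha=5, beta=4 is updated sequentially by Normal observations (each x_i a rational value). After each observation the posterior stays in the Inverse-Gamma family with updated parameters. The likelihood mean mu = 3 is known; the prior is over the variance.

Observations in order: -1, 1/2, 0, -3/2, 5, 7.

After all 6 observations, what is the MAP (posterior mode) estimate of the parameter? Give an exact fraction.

obs 1: x=-1 → posterior Inverse-Gamma(11/2, 12)
obs 2: x=1/2 → posterior Inverse-Gamma(6, 121/8)
obs 3: x=0 → posterior Inverse-Gamma(13/2, 157/8)
obs 4: x=-3/2 → posterior Inverse-Gamma(7, 119/4)
obs 5: x=5 → posterior Inverse-Gamma(15/2, 127/4)
obs 6: x=7 → posterior Inverse-Gamma(8, 159/4)

53/12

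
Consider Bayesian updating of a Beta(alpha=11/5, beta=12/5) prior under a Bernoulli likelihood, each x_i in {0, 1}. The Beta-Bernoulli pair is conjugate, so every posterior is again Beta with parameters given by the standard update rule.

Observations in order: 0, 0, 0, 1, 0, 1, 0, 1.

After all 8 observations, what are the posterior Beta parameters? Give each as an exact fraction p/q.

alpha=26/5, beta=37/5

obs 1: x=0 → posterior Beta(11/5, 17/5)
obs 2: x=0 → posterior Beta(11/5, 22/5)
obs 3: x=0 → posterior Beta(11/5, 27/5)
obs 4: x=1 → posterior Beta(16/5, 27/5)
obs 5: x=0 → posterior Beta(16/5, 32/5)
obs 6: x=1 → posterior Beta(21/5, 32/5)
obs 7: x=0 → posterior Beta(21/5, 37/5)
obs 8: x=1 → posterior Beta(26/5, 37/5)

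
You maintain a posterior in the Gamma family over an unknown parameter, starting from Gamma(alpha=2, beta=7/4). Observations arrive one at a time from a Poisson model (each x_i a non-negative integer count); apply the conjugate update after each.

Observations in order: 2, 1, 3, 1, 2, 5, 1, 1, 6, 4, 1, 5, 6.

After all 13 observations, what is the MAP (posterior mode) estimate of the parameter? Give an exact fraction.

obs 1: x=2 → posterior Gamma(4, 11/4)
obs 2: x=1 → posterior Gamma(5, 15/4)
obs 3: x=3 → posterior Gamma(8, 19/4)
obs 4: x=1 → posterior Gamma(9, 23/4)
obs 5: x=2 → posterior Gamma(11, 27/4)
obs 6: x=5 → posterior Gamma(16, 31/4)
obs 7: x=1 → posterior Gamma(17, 35/4)
obs 8: x=1 → posterior Gamma(18, 39/4)
obs 9: x=6 → posterior Gamma(24, 43/4)
obs 10: x=4 → posterior Gamma(28, 47/4)
obs 11: x=1 → posterior Gamma(29, 51/4)
obs 12: x=5 → posterior Gamma(34, 55/4)
obs 13: x=6 → posterior Gamma(40, 59/4)

156/59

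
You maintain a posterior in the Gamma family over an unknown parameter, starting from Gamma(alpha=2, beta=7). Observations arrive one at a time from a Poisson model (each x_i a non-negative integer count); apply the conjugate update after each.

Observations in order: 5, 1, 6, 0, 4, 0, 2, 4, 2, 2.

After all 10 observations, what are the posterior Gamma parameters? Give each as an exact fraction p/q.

alpha=28, beta=17

obs 1: x=5 → posterior Gamma(7, 8)
obs 2: x=1 → posterior Gamma(8, 9)
obs 3: x=6 → posterior Gamma(14, 10)
obs 4: x=0 → posterior Gamma(14, 11)
obs 5: x=4 → posterior Gamma(18, 12)
obs 6: x=0 → posterior Gamma(18, 13)
obs 7: x=2 → posterior Gamma(20, 14)
obs 8: x=4 → posterior Gamma(24, 15)
obs 9: x=2 → posterior Gamma(26, 16)
obs 10: x=2 → posterior Gamma(28, 17)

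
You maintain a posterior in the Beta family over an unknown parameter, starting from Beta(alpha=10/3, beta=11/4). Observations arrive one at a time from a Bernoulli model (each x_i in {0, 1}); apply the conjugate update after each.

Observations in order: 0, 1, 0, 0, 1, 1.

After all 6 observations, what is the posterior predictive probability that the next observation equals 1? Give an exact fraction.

obs 1: x=0 → posterior Beta(10/3, 15/4)
obs 2: x=1 → posterior Beta(13/3, 15/4)
obs 3: x=0 → posterior Beta(13/3, 19/4)
obs 4: x=0 → posterior Beta(13/3, 23/4)
obs 5: x=1 → posterior Beta(16/3, 23/4)
obs 6: x=1 → posterior Beta(19/3, 23/4)

76/145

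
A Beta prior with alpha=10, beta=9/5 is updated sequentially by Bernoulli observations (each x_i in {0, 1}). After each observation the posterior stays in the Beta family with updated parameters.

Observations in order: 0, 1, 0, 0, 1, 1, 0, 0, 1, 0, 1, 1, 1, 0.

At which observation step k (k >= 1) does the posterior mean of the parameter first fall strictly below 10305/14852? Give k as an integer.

k = 7

obs 1: x=0 → posterior Beta(10, 14/5)
obs 2: x=1 → posterior Beta(11, 14/5)
obs 3: x=0 → posterior Beta(11, 19/5)
obs 4: x=0 → posterior Beta(11, 24/5)
obs 5: x=1 → posterior Beta(12, 24/5)
obs 6: x=1 → posterior Beta(13, 24/5)
obs 7: x=0 → posterior Beta(13, 29/5)
obs 8: x=0 → posterior Beta(13, 34/5)
obs 9: x=1 → posterior Beta(14, 34/5)
obs 10: x=0 → posterior Beta(14, 39/5)
obs 11: x=1 → posterior Beta(15, 39/5)
obs 12: x=1 → posterior Beta(16, 39/5)
obs 13: x=1 → posterior Beta(17, 39/5)
obs 14: x=0 → posterior Beta(17, 44/5)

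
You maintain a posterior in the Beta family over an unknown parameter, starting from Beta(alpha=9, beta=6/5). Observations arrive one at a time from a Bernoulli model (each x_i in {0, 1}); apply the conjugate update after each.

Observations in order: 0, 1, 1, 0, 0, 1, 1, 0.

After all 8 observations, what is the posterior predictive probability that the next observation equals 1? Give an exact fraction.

5/7

obs 1: x=0 → posterior Beta(9, 11/5)
obs 2: x=1 → posterior Beta(10, 11/5)
obs 3: x=1 → posterior Beta(11, 11/5)
obs 4: x=0 → posterior Beta(11, 16/5)
obs 5: x=0 → posterior Beta(11, 21/5)
obs 6: x=1 → posterior Beta(12, 21/5)
obs 7: x=1 → posterior Beta(13, 21/5)
obs 8: x=0 → posterior Beta(13, 26/5)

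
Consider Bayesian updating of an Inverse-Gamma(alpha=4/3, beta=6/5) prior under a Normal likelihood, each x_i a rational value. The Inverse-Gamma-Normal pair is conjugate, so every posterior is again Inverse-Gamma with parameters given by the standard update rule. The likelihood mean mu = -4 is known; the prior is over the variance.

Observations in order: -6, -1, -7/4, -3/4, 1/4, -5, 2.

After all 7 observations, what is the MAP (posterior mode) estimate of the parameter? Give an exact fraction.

20661/2800

obs 1: x=-6 → posterior Inverse-Gamma(11/6, 16/5)
obs 2: x=-1 → posterior Inverse-Gamma(7/3, 77/10)
obs 3: x=-7/4 → posterior Inverse-Gamma(17/6, 1637/160)
obs 4: x=-3/4 → posterior Inverse-Gamma(10/3, 1241/80)
obs 5: x=1/4 → posterior Inverse-Gamma(23/6, 3927/160)
obs 6: x=-5 → posterior Inverse-Gamma(13/3, 4007/160)
obs 7: x=2 → posterior Inverse-Gamma(29/6, 6887/160)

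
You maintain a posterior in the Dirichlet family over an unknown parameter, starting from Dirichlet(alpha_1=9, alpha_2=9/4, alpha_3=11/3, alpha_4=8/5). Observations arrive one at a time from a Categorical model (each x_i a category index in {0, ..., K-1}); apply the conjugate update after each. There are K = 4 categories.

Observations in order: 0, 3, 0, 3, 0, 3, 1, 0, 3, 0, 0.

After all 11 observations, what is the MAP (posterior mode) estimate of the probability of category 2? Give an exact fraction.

obs 1: x=0 → posterior Dirichlet(10, 9/4, 11/3, 8/5)
obs 2: x=3 → posterior Dirichlet(10, 9/4, 11/3, 13/5)
obs 3: x=0 → posterior Dirichlet(11, 9/4, 11/3, 13/5)
obs 4: x=3 → posterior Dirichlet(11, 9/4, 11/3, 18/5)
obs 5: x=0 → posterior Dirichlet(12, 9/4, 11/3, 18/5)
obs 6: x=3 → posterior Dirichlet(12, 9/4, 11/3, 23/5)
obs 7: x=1 → posterior Dirichlet(12, 13/4, 11/3, 23/5)
obs 8: x=0 → posterior Dirichlet(13, 13/4, 11/3, 23/5)
obs 9: x=3 → posterior Dirichlet(13, 13/4, 11/3, 28/5)
obs 10: x=0 → posterior Dirichlet(14, 13/4, 11/3, 28/5)
obs 11: x=0 → posterior Dirichlet(15, 13/4, 11/3, 28/5)

160/1411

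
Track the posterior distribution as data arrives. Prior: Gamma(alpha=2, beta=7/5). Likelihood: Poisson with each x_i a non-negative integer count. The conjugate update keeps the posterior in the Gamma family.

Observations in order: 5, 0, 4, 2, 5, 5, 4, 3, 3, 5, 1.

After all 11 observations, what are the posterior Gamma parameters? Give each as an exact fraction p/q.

obs 1: x=5 → posterior Gamma(7, 12/5)
obs 2: x=0 → posterior Gamma(7, 17/5)
obs 3: x=4 → posterior Gamma(11, 22/5)
obs 4: x=2 → posterior Gamma(13, 27/5)
obs 5: x=5 → posterior Gamma(18, 32/5)
obs 6: x=5 → posterior Gamma(23, 37/5)
obs 7: x=4 → posterior Gamma(27, 42/5)
obs 8: x=3 → posterior Gamma(30, 47/5)
obs 9: x=3 → posterior Gamma(33, 52/5)
obs 10: x=5 → posterior Gamma(38, 57/5)
obs 11: x=1 → posterior Gamma(39, 62/5)

alpha=39, beta=62/5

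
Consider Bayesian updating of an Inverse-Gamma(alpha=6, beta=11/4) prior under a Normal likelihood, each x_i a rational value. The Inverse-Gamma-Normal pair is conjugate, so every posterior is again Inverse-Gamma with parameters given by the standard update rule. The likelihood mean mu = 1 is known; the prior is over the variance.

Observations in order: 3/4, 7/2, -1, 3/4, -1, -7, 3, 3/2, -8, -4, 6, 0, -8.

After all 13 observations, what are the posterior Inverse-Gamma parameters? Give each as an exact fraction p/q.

obs 1: x=3/4 → posterior Inverse-Gamma(13/2, 89/32)
obs 2: x=7/2 → posterior Inverse-Gamma(7, 189/32)
obs 3: x=-1 → posterior Inverse-Gamma(15/2, 253/32)
obs 4: x=3/4 → posterior Inverse-Gamma(8, 127/16)
obs 5: x=-1 → posterior Inverse-Gamma(17/2, 159/16)
obs 6: x=-7 → posterior Inverse-Gamma(9, 671/16)
obs 7: x=3 → posterior Inverse-Gamma(19/2, 703/16)
obs 8: x=3/2 → posterior Inverse-Gamma(10, 705/16)
obs 9: x=-8 → posterior Inverse-Gamma(21/2, 1353/16)
obs 10: x=-4 → posterior Inverse-Gamma(11, 1553/16)
obs 11: x=6 → posterior Inverse-Gamma(23/2, 1753/16)
obs 12: x=0 → posterior Inverse-Gamma(12, 1761/16)
obs 13: x=-8 → posterior Inverse-Gamma(25/2, 2409/16)

alpha=25/2, beta=2409/16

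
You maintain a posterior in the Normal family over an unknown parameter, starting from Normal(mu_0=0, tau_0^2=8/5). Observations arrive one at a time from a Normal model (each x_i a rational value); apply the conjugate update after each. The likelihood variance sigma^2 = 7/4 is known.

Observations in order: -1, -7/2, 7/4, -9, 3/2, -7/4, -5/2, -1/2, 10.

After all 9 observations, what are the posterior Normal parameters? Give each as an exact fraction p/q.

mu_0=-160/323, tau_0^2=56/323

obs 1: x=-1 → posterior Normal(-32/67, 56/67)
obs 2: x=-7/2 → posterior Normal(-16/11, 56/99)
obs 3: x=7/4 → posterior Normal(-88/131, 56/131)
obs 4: x=-9 → posterior Normal(-376/163, 56/163)
obs 5: x=3/2 → posterior Normal(-328/195, 56/195)
obs 6: x=-7/4 → posterior Normal(-384/227, 56/227)
obs 7: x=-5/2 → posterior Normal(-464/259, 8/37)
obs 8: x=-1/2 → posterior Normal(-160/97, 56/291)
obs 9: x=10 → posterior Normal(-160/323, 56/323)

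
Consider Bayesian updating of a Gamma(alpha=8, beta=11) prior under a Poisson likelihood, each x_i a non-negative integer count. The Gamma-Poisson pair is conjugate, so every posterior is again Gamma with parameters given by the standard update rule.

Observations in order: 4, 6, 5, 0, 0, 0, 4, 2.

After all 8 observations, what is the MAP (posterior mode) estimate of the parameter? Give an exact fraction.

obs 1: x=4 → posterior Gamma(12, 12)
obs 2: x=6 → posterior Gamma(18, 13)
obs 3: x=5 → posterior Gamma(23, 14)
obs 4: x=0 → posterior Gamma(23, 15)
obs 5: x=0 → posterior Gamma(23, 16)
obs 6: x=0 → posterior Gamma(23, 17)
obs 7: x=4 → posterior Gamma(27, 18)
obs 8: x=2 → posterior Gamma(29, 19)

28/19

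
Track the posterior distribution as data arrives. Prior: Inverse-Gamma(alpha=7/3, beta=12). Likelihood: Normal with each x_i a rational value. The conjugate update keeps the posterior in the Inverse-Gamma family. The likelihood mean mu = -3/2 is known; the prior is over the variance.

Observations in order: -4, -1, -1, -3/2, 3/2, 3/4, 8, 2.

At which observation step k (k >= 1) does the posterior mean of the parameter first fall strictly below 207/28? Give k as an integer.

k = 2

obs 1: x=-4 → posterior Inverse-Gamma(17/6, 121/8)
obs 2: x=-1 → posterior Inverse-Gamma(10/3, 61/4)
obs 3: x=-1 → posterior Inverse-Gamma(23/6, 123/8)
obs 4: x=-3/2 → posterior Inverse-Gamma(13/3, 123/8)
obs 5: x=3/2 → posterior Inverse-Gamma(29/6, 159/8)
obs 6: x=3/4 → posterior Inverse-Gamma(16/3, 717/32)
obs 7: x=8 → posterior Inverse-Gamma(35/6, 2161/32)
obs 8: x=2 → posterior Inverse-Gamma(19/3, 2357/32)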